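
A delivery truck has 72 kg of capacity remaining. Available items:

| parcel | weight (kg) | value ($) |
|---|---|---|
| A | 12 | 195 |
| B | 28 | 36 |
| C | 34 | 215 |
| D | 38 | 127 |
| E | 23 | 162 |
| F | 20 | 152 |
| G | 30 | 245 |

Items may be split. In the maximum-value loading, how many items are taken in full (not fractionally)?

3

Order: A (195/12=16.25) > G (245/30=8.17) > F (152/20=7.60) > E (162/23=7.04) > C (215/34=6.32) > D (127/38=3.34) > B (36/28=1.29)
Fill: take A (12 @ 195) → take G (30 @ 245) → take F (20 @ 152) → take 10/23 of E → 70.43; 72/72 used.
3 item(s) taken whole; one partial (take 10/23 of E).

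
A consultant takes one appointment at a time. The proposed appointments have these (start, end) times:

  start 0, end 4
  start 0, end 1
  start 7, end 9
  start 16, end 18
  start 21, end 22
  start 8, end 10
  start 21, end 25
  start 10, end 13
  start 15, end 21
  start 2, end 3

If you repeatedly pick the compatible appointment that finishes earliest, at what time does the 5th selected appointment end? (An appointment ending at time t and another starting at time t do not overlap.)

18

Sorted by end: (0,1)  (2,3)  (0,4)  (7,9)  (8,10)  (10,13)  (16,18)  (15,21)  (21,22)  (21,25)
take (0,1); take (2,3); take (7,9); take (10,13); take (16,18); take (21,22).
Selected: (0,1) (2,3) (7,9) (10,13) (16,18) (21,22)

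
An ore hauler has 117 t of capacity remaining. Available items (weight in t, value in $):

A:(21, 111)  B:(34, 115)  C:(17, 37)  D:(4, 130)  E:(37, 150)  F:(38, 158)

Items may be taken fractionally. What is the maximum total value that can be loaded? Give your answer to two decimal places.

Ratios (sorted): D 32.50, A 5.29, F 4.16, E 4.05, B 3.38, C 2.18
take D (4 @ 130); take A (21 @ 111); take F (38 @ 158); take E (37 @ 150); take 17/34 of B → 57.50. Capacity used 117/117.
Total value = 606.50

606.50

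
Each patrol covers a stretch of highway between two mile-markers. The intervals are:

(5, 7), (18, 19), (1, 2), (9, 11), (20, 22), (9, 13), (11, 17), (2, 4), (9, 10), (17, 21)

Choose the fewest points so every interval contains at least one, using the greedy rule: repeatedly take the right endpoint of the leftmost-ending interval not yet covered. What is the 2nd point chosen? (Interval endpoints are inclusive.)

Sort by right endpoint; whenever an interval is uncovered, place a point at its right end.
Sorted: [1,2] [2,4] [5,7] [9,10] [9,11] [9,13] [11,17] [18,19] [17,21] [20,22]
{[1,2],[2,4]} hit by 2; {[5,7]} hit by 7; {[9,10],[9,11],[9,13]} hit by 10; {[11,17]} hit by 17; {[18,19],[17,21]} hit by 19; {[20,22]} hit by 22.
Points: 2, 7, 10, 17, 19, 22 (6 total).

7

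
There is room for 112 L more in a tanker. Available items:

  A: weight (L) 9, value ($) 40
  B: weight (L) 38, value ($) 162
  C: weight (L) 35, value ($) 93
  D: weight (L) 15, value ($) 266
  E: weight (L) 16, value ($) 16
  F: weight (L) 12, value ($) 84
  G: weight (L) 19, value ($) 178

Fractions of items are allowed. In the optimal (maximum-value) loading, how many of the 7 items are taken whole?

5

Order: D (266/15=17.73) > G (178/19=9.37) > F (84/12=7.00) > A (40/9=4.44) > B (162/38=4.26) > C (93/35=2.66) > E (16/16=1.00)
Fill: take D (15 @ 266) → take G (19 @ 178) → take F (12 @ 84) → take A (9 @ 40) → take B (38 @ 162) → take 19/35 of C → 50.49; 112/112 used.
5 item(s) taken whole; one partial (take 19/35 of C).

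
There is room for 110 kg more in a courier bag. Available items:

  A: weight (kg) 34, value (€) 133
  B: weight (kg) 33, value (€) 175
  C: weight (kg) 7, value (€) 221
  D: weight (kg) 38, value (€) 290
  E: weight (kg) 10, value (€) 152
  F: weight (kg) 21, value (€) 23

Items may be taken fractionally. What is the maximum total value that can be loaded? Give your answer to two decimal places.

Greedy by value/weight ratio, highest first.
Ratios (sorted): C 31.57, E 15.20, D 7.63, B 5.30, A 3.91, F 1.10
take C (7 @ 221); take E (10 @ 152); take D (38 @ 290); take B (33 @ 175); take 22/34 of A → 86.06. Capacity used 110/110.
Total value = 924.06

924.06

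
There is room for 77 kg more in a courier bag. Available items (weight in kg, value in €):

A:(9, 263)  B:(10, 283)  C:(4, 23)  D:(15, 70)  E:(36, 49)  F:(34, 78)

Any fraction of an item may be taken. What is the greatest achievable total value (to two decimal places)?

Ratios (sorted): A 29.22, B 28.30, C 5.75, D 4.67, F 2.29, E 1.36
take A (9 @ 263); take B (10 @ 283); take C (4 @ 23); take D (15 @ 70); take F (34 @ 78); take 5/36 of E → 6.81. Capacity used 77/77.
Total value = 723.81

723.81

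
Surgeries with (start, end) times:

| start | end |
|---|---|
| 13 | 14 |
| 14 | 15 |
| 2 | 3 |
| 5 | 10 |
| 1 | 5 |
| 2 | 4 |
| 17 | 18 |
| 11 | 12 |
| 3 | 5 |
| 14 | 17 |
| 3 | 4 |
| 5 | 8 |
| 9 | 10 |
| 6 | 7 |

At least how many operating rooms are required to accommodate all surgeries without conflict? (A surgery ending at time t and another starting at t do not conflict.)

The answer is the maximum number of intervals overlapping at any instant.
Events (time:±→running): 1:+→1 2:+→2 2:+→3 3:-→2 3:+→3 3:+→4 … peak 4.

4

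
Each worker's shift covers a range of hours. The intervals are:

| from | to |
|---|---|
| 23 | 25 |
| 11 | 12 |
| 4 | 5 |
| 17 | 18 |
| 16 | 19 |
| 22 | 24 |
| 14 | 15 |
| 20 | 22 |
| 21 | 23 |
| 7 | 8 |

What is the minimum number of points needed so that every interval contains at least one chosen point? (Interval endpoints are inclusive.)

7

Sort by right endpoint; whenever an interval is uncovered, place a point at its right end.
Sorted: [4,5] [7,8] [11,12] [14,15] [17,18] [16,19] [20,22] [21,23] [22,24] [23,25]
{[4,5]} hit by 5; {[7,8]} hit by 8; {[11,12]} hit by 12; {[14,15]} hit by 15; {[17,18],[16,19]} hit by 18; {[20,22],[21,23],[22,24]} hit by 22; {[23,25]} hit by 25.
Points: 5, 8, 12, 15, 18, 22, 25 (7 total).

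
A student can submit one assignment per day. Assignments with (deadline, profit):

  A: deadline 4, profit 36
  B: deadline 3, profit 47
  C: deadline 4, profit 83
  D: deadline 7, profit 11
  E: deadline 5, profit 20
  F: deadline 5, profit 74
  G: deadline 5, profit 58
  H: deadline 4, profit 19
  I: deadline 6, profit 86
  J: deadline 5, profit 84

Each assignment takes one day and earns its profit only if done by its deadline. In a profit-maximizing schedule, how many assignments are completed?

7

By profit: I(d6,86), J(d5,84), C(d4,83), F(d5,74), G(d5,58), B(d3,47), A(d4,36), E(d5,20), H(d4,19), D(d7,11)
I→slot 6; J→slot 5; C→slot 4; F→slot 3; G→slot 2; B→slot 1; A skipped; E skipped; H skipped; D→slot 7.
7 of 10 scheduled.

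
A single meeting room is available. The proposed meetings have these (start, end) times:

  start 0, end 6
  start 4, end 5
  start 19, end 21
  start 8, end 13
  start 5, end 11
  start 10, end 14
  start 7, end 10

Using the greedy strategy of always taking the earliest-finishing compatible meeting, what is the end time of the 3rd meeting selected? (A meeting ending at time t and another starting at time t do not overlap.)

Sorted by end: (4,5)  (0,6)  (7,10)  (5,11)  (8,13)  (10,14)  (19,21)
take (4,5); take (7,10); skip (5,11); take (10,14); take (19,21).
Selected: (4,5) (7,10) (10,14) (19,21)

14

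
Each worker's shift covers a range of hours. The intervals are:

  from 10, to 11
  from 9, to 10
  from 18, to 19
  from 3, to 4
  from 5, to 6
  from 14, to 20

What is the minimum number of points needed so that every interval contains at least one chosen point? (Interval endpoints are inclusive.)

4

Process intervals by earliest right end; each time one isn't hit yet, stab at its right endpoint.
Sorted: [3,4] [5,6] [9,10] [10,11] [18,19] [14,20]
{[3,4]} hit by 4; {[5,6]} hit by 6; {[9,10],[10,11]} hit by 10; {[18,19],[14,20]} hit by 19.
Points: 4, 6, 10, 19 (4 total).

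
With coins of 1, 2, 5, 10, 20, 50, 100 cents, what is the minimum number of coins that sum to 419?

8

419 = 4×100 + 1×10 + 1×5 + 2×2
Total coins = 4 + 1 + 1 + 2 = 8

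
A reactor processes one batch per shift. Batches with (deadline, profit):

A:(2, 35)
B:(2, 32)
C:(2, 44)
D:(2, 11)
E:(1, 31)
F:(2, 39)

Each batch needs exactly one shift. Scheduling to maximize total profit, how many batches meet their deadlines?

Profit order: C=44 F=39 A=35 B=32 E=31 D=11
Assign: C→slot 2, F→slot 1, A skipped, B skipped, E skipped, D skipped.
Slots: [1:F] [2:C]
2 of 6 scheduled.

2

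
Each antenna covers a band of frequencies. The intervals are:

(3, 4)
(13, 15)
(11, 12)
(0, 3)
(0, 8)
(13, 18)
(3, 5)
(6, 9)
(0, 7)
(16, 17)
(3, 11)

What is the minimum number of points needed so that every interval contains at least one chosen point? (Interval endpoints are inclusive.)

5

Process intervals by earliest right end; each time one isn't hit yet, stab at its right endpoint.
By right end: [0,3]  [3,4]  [3,5]  [0,7]  [0,8]  [6,9]  [3,11]  [11,12]  [13,15]  [16,17]  [13,18]
[0,3] uncovered → point at 3; [6,9] uncovered → point at 9; [11,12] uncovered → point at 12; [13,15] uncovered → point at 15; [16,17] uncovered → point at 17.
Points: 3, 9, 12, 15, 17 (5 total).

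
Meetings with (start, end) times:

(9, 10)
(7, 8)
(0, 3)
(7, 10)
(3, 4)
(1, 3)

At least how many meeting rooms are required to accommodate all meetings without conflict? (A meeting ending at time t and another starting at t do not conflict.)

Events (time:±→running): 0:+→1 1:+→2 … peak 2.

2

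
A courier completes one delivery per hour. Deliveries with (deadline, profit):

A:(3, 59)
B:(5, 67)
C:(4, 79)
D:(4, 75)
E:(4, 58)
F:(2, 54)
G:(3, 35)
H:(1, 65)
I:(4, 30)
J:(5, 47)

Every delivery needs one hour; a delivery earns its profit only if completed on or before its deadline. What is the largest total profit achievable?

Take jobs in profit order; each goes to the latest open slot no later than its deadline.
Profit order: C=79 D=75 B=67 H=65 A=59 E=58 F=54 J=47 G=35 I=30
Assign: C→slot 4, D→slot 3, B→slot 5, H→slot 1, A→slot 2, E skipped, F skipped, J skipped, G skipped, I skipped.
Slots: [1:H] [2:A] [3:D] [4:C] [5:B]
Profit = 65 + 59 + 75 + 79 + 67 = 345

345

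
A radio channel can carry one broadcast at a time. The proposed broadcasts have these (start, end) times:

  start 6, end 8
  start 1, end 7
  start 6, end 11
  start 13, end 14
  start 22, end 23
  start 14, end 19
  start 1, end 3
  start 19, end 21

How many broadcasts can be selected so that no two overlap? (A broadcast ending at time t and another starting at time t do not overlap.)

6

Greedy by earliest finish: after sorting by end time, pick each interval compatible with the last pick.
By end time: (1,3), (1,7), (6,8), (6,11), (13,14), (14,19), (19,21), (22,23).
Pick (1,3); next start ≥ 3 → (6,8); next start ≥ 8 → (13,14); next start ≥ 14 → (14,19); next start ≥ 19 → (19,21); next start ≥ 21 → (22,23).
Selected 6 broadcasts.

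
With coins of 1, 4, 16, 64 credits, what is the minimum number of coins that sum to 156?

6

Use the largest denomination that fits, subtract, and repeat.
156 = 2×64 + 1×16 + 3×4
Total coins = 2 + 1 + 3 = 6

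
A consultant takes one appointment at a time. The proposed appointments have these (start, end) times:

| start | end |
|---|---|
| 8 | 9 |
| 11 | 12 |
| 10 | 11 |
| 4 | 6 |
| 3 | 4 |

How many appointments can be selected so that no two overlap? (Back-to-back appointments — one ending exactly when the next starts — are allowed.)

Greedy by earliest finish: after sorting by end time, pick each interval compatible with the last pick.
Sorted by end: (3,4)  (4,6)  (8,9)  (10,11)  (11,12)
take (3,4); take (4,6); take (8,9); take (10,11); take (11,12).
Selected 5 appointments.

5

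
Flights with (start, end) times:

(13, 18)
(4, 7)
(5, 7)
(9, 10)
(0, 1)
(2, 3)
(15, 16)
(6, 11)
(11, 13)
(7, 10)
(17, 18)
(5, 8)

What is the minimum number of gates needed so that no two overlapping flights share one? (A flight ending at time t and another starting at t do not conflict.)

The answer is the maximum number of intervals overlapping at any instant.
Events (time:±→running): 0:+→1 1:-→0 2:+→1 3:-→0 4:+→1 5:+→2 5:+→3 6:+→4 … peak 4.

4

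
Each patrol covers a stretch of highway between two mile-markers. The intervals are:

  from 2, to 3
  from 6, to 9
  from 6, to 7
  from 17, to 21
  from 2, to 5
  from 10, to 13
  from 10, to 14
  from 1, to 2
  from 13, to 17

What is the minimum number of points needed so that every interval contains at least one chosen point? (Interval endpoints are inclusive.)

4

Sort by right endpoint; whenever an interval is uncovered, place a point at its right end.
By right end: [1,2]  [2,3]  [2,5]  [6,7]  [6,9]  [10,13]  [10,14]  [13,17]  [17,21]
[1,2] uncovered → point at 2; [6,7] uncovered → point at 7; [10,13] uncovered → point at 13; [17,21] uncovered → point at 21.
Points: 2, 7, 13, 21 (4 total).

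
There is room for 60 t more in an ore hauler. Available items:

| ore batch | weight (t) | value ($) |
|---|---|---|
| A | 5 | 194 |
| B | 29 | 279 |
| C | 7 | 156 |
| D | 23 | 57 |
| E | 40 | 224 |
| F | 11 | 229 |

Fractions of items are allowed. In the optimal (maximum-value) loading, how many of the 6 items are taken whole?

4

Ratios (sorted): A 38.80, C 22.29, F 20.82, B 9.62, E 5.60, D 2.48
take A (5 @ 194); take C (7 @ 156); take F (11 @ 229); take B (29 @ 279); take 8/40 of E → 44.80. Capacity used 60/60.
4 item(s) taken whole; one partial (take 8/40 of E).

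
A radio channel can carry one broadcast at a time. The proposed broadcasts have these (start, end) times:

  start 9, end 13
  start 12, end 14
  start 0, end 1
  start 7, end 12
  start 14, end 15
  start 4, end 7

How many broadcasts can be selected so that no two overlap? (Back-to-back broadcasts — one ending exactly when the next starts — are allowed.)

5

Order by finish time; keep every interval that doesn't clash with the previous kept one.
Sorted by end: (0,1)  (4,7)  (7,12)  (9,13)  (12,14)  (14,15)
take (0,1); take (4,7); take (7,12); take (12,14); take (14,15).
Selected 5 broadcasts.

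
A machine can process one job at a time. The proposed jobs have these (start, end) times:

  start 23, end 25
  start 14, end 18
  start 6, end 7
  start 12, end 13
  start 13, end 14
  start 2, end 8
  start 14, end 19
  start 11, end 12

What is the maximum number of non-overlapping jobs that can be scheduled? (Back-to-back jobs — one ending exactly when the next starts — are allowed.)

By end time: (6,7), (2,8), (11,12), (12,13), (13,14), (14,18), (14,19), (23,25).
Pick (6,7); next start ≥ 7 → (11,12); next start ≥ 12 → (12,13); next start ≥ 13 → (13,14); next start ≥ 14 → (14,18); next start ≥ 18 → (23,25).
Selected 6 jobs.

6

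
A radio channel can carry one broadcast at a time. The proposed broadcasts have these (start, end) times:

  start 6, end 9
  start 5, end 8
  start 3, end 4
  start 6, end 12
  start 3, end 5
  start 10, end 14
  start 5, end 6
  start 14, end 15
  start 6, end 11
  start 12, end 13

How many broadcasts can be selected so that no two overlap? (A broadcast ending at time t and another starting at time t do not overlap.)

Order by finish time; keep every interval that doesn't clash with the previous kept one.
Sorted by end: (3,4)  (3,5)  (5,6)  (5,8)  (6,9)  (6,11)  (6,12)  (12,13)  (10,14)  (14,15)
take (3,4); take (5,6); skip (5,8); take (6,9); skip (6,11); skip (6,12); take (12,13); take (14,15).
Selected 5 broadcasts.

5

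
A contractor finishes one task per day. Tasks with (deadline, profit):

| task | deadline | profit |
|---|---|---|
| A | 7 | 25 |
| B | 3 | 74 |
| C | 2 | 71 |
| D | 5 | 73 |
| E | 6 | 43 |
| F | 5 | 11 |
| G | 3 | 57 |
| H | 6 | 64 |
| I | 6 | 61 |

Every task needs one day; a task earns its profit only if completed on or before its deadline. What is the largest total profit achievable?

Take jobs in profit order; each goes to the latest open slot no later than its deadline.
By profit: B(d3,74), D(d5,73), C(d2,71), H(d6,64), I(d6,61), G(d3,57), E(d6,43), A(d7,25), F(d5,11)
B→slot 3; D→slot 5; C→slot 2; H→slot 6; I→slot 4; G→slot 1; E skipped; A→slot 7; F skipped.
Profit = 57 + 71 + 74 + 61 + 73 + 64 + 25 = 425

425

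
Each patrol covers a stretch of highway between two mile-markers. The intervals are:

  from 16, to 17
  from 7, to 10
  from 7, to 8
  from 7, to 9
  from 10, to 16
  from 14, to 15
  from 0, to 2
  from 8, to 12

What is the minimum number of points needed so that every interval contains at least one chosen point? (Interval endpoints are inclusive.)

By right end: [0,2]  [7,8]  [7,9]  [7,10]  [8,12]  [14,15]  [10,16]  [16,17]
[0,2] uncovered → point at 2; [7,8] uncovered → point at 8; [14,15] uncovered → point at 15; [16,17] uncovered → point at 17.
Points: 2, 8, 15, 17 (4 total).

4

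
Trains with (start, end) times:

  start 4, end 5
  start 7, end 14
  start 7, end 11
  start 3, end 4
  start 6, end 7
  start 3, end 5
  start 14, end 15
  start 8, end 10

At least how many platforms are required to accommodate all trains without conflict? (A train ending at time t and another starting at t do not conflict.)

The answer is the maximum number of intervals overlapping at any instant.
starts: [3, 3, 4, 6, 7, 7, 8, 14]
ends:   [4, 5, 5, 7, 10, 11, 14, 15]
s3→1 s3→2 e4→1 s4→2 e5→1 e5→0 s6→1 e7→0 s7→1 s7→2 s8→3  — peak 3.

3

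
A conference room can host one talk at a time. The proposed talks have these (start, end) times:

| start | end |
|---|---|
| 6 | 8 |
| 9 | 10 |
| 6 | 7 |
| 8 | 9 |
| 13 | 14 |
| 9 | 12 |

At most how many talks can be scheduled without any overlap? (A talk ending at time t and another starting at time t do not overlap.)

Sorted by end: (6,7)  (6,8)  (8,9)  (9,10)  (9,12)  (13,14)
take (6,7); skip (6,8); take (8,9); take (9,10); skip (9,12); take (13,14).
Selected 4 talks.

4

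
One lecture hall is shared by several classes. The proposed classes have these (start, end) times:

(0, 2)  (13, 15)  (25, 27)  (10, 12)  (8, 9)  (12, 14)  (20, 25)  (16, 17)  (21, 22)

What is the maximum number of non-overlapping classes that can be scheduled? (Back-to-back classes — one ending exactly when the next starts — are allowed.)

7

Sort by end time and greedily take each interval whose start is ≥ the last chosen end.
By end time: (0,2), (8,9), (10,12), (12,14), (13,15), (16,17), (21,22), (20,25), (25,27).
Pick (0,2); next start ≥ 2 → (8,9); next start ≥ 9 → (10,12); next start ≥ 12 → (12,14); next start ≥ 14 → (16,17); next start ≥ 17 → (21,22); next start ≥ 22 → (25,27).
Selected 7 classes.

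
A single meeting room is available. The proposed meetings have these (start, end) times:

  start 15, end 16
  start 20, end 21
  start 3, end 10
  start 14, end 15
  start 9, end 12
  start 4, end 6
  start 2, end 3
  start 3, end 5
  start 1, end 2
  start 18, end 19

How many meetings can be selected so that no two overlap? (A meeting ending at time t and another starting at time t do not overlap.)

Sorted by end: (1,2)  (2,3)  (3,5)  (4,6)  (3,10)  (9,12)  (14,15)  (15,16)  (18,19)  (20,21)
take (1,2); take (2,3); take (3,5); take (9,12); take (14,15); take (15,16); take (18,19); take (20,21).
Selected 8 meetings.

8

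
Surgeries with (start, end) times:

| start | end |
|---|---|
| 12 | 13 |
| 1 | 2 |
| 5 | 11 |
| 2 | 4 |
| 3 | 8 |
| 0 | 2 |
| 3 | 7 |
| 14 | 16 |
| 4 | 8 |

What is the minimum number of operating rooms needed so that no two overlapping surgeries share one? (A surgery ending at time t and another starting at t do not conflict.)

4

Count concurrent intervals with a sweep; the peak is the room count.
Events (time:±→running): 0:+→1 1:+→2 2:-→1 2:-→0 2:+→1 3:+→2 3:+→3 4:-→2 4:+→3 5:+→4 … peak 4.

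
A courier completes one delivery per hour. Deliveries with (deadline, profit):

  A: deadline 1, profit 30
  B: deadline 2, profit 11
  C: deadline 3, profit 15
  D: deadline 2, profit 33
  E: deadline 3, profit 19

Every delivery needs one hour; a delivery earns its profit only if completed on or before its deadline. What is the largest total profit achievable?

Take jobs in profit order; each goes to the latest open slot no later than its deadline.
Profit order: D=33 A=30 E=19 C=15 B=11
Assign: D→slot 2, A→slot 1, E→slot 3, C skipped, B skipped.
Slots: [1:A] [2:D] [3:E]
Profit = 30 + 33 + 19 = 82

82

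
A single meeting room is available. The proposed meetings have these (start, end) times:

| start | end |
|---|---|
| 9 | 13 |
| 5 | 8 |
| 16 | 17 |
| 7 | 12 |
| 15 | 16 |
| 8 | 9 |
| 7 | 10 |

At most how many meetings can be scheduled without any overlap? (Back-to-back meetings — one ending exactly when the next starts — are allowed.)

Order by finish time; keep every interval that doesn't clash with the previous kept one.
By end time: (5,8), (8,9), (7,10), (7,12), (9,13), (15,16), (16,17).
Pick (5,8); next start ≥ 8 → (8,9); next start ≥ 9 → (9,13); next start ≥ 13 → (15,16); next start ≥ 16 → (16,17).
Selected 5 meetings.

5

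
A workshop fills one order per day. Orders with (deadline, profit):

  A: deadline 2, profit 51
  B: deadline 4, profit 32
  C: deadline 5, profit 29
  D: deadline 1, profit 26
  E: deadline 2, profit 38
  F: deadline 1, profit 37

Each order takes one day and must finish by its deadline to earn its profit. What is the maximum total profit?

Take jobs in profit order; each goes to the latest open slot no later than its deadline.
Profit order: A=51 E=38 F=37 B=32 C=29 D=26
Assign: A→slot 2, E→slot 1, F skipped, B→slot 4, C→slot 5, D skipped.
Slots: [1:E] [2:A] [4:B] [5:C]
Profit = 38 + 51 + 32 + 29 = 150

150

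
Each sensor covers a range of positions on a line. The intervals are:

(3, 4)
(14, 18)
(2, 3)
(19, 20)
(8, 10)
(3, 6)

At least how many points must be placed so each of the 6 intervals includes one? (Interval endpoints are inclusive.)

Sorted: [2,3] [3,4] [3,6] [8,10] [14,18] [19,20]
{[2,3],[3,4],[3,6]} hit by 3; {[8,10]} hit by 10; {[14,18]} hit by 18; {[19,20]} hit by 20.
Points: 3, 10, 18, 20 (4 total).

4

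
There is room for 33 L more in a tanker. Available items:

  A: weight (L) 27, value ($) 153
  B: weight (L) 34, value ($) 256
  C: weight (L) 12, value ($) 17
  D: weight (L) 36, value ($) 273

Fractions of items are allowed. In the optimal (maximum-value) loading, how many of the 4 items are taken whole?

0

Greedy by value/weight ratio, highest first.
Order: D (273/36=7.58) > B (256/34=7.53) > A (153/27=5.67) > C (17/12=1.42)
Fill: take 33/36 of D → 250.25; 33/33 used.
0 item(s) taken whole; one partial (take 33/36 of D).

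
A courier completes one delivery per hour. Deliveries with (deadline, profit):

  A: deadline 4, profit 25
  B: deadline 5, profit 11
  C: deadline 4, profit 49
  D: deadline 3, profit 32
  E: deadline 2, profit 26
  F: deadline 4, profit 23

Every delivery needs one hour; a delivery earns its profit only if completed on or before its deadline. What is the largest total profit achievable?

Sort by profit descending; place each in the latest free slot ≤ its deadline.
Profit order: C=49 D=32 E=26 A=25 F=23 B=11
Assign: C→slot 4, D→slot 3, E→slot 2, A→slot 1, F skipped, B→slot 5.
Slots: [1:A] [2:E] [3:D] [4:C] [5:B]
Profit = 25 + 26 + 32 + 49 + 11 = 143

143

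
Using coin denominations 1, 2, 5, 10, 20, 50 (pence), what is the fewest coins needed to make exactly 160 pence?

4

Use the largest denomination that fits, subtract, and repeat.
160 − 3×50→10 − 1×10→0
Total coins = 3 + 1 = 4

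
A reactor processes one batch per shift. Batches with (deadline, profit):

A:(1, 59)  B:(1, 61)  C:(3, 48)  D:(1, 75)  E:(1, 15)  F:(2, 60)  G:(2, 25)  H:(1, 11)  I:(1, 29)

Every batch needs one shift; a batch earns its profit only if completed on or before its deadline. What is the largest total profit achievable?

183

Sort by profit descending; place each in the latest free slot ≤ its deadline.
Profit order: D=75 B=61 F=60 A=59 C=48 I=29 G=25 E=15 H=11
Assign: D→slot 1, B skipped, F→slot 2, A skipped, C→slot 3, I skipped, G skipped, E skipped, H skipped.
Slots: [1:D] [2:F] [3:C]
Profit = 75 + 60 + 48 = 183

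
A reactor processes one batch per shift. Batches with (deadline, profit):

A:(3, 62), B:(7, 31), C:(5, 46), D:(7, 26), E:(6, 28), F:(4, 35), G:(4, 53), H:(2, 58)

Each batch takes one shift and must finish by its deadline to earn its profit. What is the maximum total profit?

313

By profit: A(d3,62), H(d2,58), G(d4,53), C(d5,46), F(d4,35), B(d7,31), E(d6,28), D(d7,26)
A→slot 3; H→slot 2; G→slot 4; C→slot 5; F→slot 1; B→slot 7; E→slot 6; D skipped.
Profit = 35 + 58 + 62 + 53 + 46 + 28 + 31 = 313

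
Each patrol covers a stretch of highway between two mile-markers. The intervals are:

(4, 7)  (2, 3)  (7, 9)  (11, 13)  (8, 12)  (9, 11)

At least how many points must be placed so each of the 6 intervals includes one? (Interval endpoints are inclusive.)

By right end: [2,3]  [4,7]  [7,9]  [9,11]  [8,12]  [11,13]
[2,3] uncovered → point at 3; [4,7] uncovered → point at 7; [9,11] uncovered → point at 11.
Points: 3, 7, 11 (3 total).

3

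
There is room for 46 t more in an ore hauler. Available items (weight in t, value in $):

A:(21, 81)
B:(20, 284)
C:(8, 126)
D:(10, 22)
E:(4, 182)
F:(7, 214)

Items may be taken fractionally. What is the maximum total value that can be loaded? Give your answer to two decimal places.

833.00

Order: E (182/4=45.50) > F (214/7=30.57) > C (126/8=15.75) > B (284/20=14.20) > A (81/21=3.86) > D (22/10=2.20)
Fill: take E (4 @ 182) → take F (7 @ 214) → take C (8 @ 126) → take B (20 @ 284) → take 7/21 of A → 27.00; 46/46 used.
Total value = 833.00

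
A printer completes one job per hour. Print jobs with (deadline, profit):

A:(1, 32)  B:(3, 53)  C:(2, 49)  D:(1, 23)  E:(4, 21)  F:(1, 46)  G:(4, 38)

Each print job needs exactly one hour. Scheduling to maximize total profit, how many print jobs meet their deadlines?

4

By profit: B(d3,53), C(d2,49), F(d1,46), G(d4,38), A(d1,32), D(d1,23), E(d4,21)
B→slot 3; C→slot 2; F→slot 1; G→slot 4; A skipped; D skipped; E skipped.
4 of 7 scheduled.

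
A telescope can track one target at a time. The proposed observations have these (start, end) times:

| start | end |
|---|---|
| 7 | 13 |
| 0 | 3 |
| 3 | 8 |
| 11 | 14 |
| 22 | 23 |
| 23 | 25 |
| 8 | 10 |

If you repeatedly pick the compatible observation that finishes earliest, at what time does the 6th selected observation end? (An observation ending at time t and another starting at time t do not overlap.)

Sort by end time and greedily take each interval whose start is ≥ the last chosen end.
By end time: (0,3), (3,8), (8,10), (7,13), (11,14), (22,23), (23,25).
Pick (0,3); next start ≥ 3 → (3,8); next start ≥ 8 → (8,10); next start ≥ 10 → (11,14); next start ≥ 14 → (22,23); next start ≥ 23 → (23,25).
Selected: (0,3) (3,8) (8,10) (11,14) (22,23) (23,25)

25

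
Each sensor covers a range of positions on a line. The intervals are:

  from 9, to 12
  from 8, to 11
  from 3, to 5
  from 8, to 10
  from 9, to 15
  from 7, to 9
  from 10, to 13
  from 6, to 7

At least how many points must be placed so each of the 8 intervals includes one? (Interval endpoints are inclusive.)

Sort by right endpoint; whenever an interval is uncovered, place a point at its right end.
Sorted: [3,5] [6,7] [7,9] [8,10] [8,11] [9,12] [10,13] [9,15]
{[3,5]} hit by 5; {[6,7],[7,9]} hit by 7; {[8,10],[8,11],[9,12],[10,13],[9,15]} hit by 10.
Points: 5, 7, 10 (3 total).

3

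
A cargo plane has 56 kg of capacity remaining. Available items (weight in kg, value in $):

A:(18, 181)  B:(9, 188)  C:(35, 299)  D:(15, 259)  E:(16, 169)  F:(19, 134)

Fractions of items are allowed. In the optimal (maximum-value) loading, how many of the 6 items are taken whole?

3

Ratios (sorted): B 20.89, D 17.27, E 10.56, A 10.06, C 8.54, F 7.05
take B (9 @ 188); take D (15 @ 259); take E (16 @ 169); take 16/18 of A → 160.89. Capacity used 56/56.
3 item(s) taken whole; one partial (take 16/18 of A).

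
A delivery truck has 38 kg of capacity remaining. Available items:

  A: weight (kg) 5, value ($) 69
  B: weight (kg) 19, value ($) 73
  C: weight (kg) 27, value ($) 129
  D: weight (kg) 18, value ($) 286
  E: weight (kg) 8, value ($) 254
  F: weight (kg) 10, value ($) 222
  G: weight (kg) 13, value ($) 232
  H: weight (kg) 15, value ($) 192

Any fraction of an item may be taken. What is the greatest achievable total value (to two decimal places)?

Ratios (sorted): E 31.75, F 22.20, G 17.85, D 15.89, A 13.80, H 12.80, C 4.78, B 3.84
take E (8 @ 254); take F (10 @ 222); take G (13 @ 232); take 7/18 of D → 111.22. Capacity used 38/38.
Total value = 819.22

819.22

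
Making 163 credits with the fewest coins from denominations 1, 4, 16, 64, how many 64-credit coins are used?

2

163 = 2×64 + 2×16 + 3×1
Count of 64: 2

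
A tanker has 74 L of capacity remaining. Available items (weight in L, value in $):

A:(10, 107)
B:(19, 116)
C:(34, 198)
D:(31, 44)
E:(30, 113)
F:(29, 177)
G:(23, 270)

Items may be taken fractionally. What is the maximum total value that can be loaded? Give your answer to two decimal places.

627.28

Ratios (sorted): G 11.74, A 10.70, B 6.11, F 6.10, C 5.82, E 3.77, D 1.42
take G (23 @ 270); take A (10 @ 107); take B (19 @ 116); take 22/29 of F → 134.28. Capacity used 74/74.
Total value = 627.28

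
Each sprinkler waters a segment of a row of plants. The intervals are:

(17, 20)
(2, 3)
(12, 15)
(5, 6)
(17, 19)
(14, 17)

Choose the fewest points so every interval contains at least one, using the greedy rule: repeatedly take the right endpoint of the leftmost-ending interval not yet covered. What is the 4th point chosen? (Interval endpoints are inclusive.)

19

Process intervals by earliest right end; each time one isn't hit yet, stab at its right endpoint.
By right end: [2,3]  [5,6]  [12,15]  [14,17]  [17,19]  [17,20]
[2,3] uncovered → point at 3; [5,6] uncovered → point at 6; [12,15] uncovered → point at 15; [17,19] uncovered → point at 19.
Points: 3, 6, 15, 19 (4 total).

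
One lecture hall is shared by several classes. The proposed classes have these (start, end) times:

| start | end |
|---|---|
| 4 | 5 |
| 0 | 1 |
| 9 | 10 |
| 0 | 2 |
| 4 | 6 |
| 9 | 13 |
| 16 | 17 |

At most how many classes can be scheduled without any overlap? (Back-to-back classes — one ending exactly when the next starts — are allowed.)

By end time: (0,1), (0,2), (4,5), (4,6), (9,10), (9,13), (16,17).
Pick (0,1); next start ≥ 1 → (4,5); next start ≥ 5 → (9,10); next start ≥ 10 → (16,17).
Selected 4 classes.

4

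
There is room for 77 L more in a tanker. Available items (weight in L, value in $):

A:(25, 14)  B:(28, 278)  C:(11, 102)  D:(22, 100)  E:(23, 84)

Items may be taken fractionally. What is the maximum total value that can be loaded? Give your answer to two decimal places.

Order: B (278/28=9.93) > C (102/11=9.27) > D (100/22=4.55) > E (84/23=3.65) > A (14/25=0.56)
Fill: take B (28 @ 278) → take C (11 @ 102) → take D (22 @ 100) → take 16/23 of E → 58.43; 77/77 used.
Total value = 538.43

538.43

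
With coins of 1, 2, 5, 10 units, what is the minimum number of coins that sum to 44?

6

Greedy: take as many of the largest coin as possible, then repeat with the remainder.
44 = 4×10 + 2×2
Total coins = 4 + 2 = 6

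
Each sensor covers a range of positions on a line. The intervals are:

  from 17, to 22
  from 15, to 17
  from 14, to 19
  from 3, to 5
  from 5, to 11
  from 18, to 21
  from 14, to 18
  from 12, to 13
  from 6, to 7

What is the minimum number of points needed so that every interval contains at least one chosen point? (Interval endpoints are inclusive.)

Sorted: [3,5] [6,7] [5,11] [12,13] [15,17] [14,18] [14,19] [18,21] [17,22]
{[3,5]} hit by 5; {[6,7],[5,11]} hit by 7; {[12,13]} hit by 13; {[15,17],[14,18],[14,19]} hit by 17; {[18,21],[17,22]} hit by 21.
Points: 5, 7, 13, 17, 21 (5 total).

5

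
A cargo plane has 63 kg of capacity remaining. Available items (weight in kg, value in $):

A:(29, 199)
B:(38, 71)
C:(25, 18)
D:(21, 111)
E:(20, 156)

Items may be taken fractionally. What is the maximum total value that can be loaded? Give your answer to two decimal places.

429.00

Order: E (156/20=7.80) > A (199/29=6.86) > D (111/21=5.29) > B (71/38=1.87) > C (18/25=0.72)
Fill: take E (20 @ 156) → take A (29 @ 199) → take 14/21 of D → 74.00; 63/63 used.
Total value = 429.00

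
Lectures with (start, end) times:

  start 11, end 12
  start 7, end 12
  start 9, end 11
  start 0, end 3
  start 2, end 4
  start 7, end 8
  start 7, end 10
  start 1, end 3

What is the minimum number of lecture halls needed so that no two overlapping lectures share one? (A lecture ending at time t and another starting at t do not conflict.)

3

The answer is the maximum number of intervals overlapping at any instant.
Events (time:±→running): 0:+→1 1:+→2 2:+→3 … peak 3.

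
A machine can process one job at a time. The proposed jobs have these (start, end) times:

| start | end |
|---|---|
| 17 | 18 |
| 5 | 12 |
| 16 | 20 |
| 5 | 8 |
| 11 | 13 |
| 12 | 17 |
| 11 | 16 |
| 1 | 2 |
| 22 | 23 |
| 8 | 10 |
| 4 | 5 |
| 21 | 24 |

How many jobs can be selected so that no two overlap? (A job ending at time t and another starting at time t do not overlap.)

Order by finish time; keep every interval that doesn't clash with the previous kept one.
By end time: (1,2), (4,5), (5,8), (8,10), (5,12), (11,13), (11,16), (12,17), (17,18), (16,20), (22,23), (21,24).
Pick (1,2); next start ≥ 2 → (4,5); next start ≥ 5 → (5,8); next start ≥ 8 → (8,10); next start ≥ 10 → (11,13); next start ≥ 13 → (17,18); next start ≥ 18 → (22,23).
Selected 7 jobs.

7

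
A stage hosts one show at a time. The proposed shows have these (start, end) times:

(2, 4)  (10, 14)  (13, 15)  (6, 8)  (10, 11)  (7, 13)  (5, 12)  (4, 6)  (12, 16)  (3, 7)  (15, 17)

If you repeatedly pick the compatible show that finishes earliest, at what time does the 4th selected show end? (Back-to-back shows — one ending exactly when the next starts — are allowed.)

Order by finish time; keep every interval that doesn't clash with the previous kept one.
Sorted by end: (2,4)  (4,6)  (3,7)  (6,8)  (10,11)  (5,12)  (7,13)  (10,14)  (13,15)  (12,16)  (15,17)
take (2,4); take (4,6); take (6,8); take (10,11); take (13,15); skip (12,16); take (15,17).
Selected: (2,4) (4,6) (6,8) (10,11) (13,15) (15,17)

11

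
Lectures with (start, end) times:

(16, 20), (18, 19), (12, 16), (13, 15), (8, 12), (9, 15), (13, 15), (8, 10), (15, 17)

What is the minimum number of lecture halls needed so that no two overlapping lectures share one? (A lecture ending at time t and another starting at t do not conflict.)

Count concurrent intervals with a sweep; the peak is the room count.
starts: [8, 8, 9, 12, 13, 13, 15, 16, 18]
ends:   [10, 12, 15, 15, 15, 16, 17, 19, 20]
s8→1 s8→2 s9→3 e10→2 e12→1 s12→2 s13→3 s13→4  — peak 4.

4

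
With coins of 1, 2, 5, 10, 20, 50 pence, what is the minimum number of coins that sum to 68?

Greedy: take as many of the largest coin as possible, then repeat with the remainder.
68 = 1×50 + 1×10 + 1×5 + 1×2 + 1×1
Total coins = 1 + 1 + 1 + 1 + 1 = 5

5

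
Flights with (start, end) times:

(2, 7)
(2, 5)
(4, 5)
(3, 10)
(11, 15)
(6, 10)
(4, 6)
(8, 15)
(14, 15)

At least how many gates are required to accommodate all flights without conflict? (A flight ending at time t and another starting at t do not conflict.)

Events (time:±→running): 2:+→1 2:+→2 3:+→3 4:+→4 4:+→5 … peak 5.

5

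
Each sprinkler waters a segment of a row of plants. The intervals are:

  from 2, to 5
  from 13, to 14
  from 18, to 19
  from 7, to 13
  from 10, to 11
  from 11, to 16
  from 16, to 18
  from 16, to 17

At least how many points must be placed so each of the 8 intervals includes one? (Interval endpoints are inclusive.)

Sort by right endpoint; whenever an interval is uncovered, place a point at its right end.
Sorted: [2,5] [10,11] [7,13] [13,14] [11,16] [16,17] [16,18] [18,19]
{[2,5]} hit by 5; {[10,11],[7,13]} hit by 11; {[13,14],[11,16]} hit by 14; {[16,17],[16,18]} hit by 17; {[18,19]} hit by 19.
Points: 5, 11, 14, 17, 19 (5 total).

5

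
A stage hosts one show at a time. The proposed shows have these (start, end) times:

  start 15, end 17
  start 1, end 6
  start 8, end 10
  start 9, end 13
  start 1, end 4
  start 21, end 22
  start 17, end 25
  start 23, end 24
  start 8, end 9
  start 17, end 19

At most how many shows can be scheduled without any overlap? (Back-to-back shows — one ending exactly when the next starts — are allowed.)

Sort by end time and greedily take each interval whose start is ≥ the last chosen end.
Sorted by end: (1,4)  (1,6)  (8,9)  (8,10)  (9,13)  (15,17)  (17,19)  (21,22)  (23,24)  (17,25)
take (1,4); take (8,9); skip (8,10); take (9,13); take (15,17); take (17,19); take (21,22); take (23,24).
Selected 7 shows.

7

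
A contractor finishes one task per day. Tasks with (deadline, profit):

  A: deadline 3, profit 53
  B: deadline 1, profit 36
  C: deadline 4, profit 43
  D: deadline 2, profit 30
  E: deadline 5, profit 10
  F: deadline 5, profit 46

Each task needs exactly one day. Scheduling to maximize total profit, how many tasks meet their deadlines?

Take jobs in profit order; each goes to the latest open slot no later than its deadline.
By profit: A(d3,53), F(d5,46), C(d4,43), B(d1,36), D(d2,30), E(d5,10)
A→slot 3; F→slot 5; C→slot 4; B→slot 1; D→slot 2; E skipped.
5 of 6 scheduled.

5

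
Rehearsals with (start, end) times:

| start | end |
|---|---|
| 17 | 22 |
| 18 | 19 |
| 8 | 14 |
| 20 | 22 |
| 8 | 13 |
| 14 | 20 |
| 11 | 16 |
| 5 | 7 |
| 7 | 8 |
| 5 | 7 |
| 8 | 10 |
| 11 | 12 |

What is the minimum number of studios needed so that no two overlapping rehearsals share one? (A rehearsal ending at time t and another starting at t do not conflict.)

The answer is the maximum number of intervals overlapping at any instant.
Events (time:±→running): 5:+→1 5:+→2 7:-→1 7:-→0 7:+→1 8:-→0 8:+→1 8:+→2 8:+→3 10:-→2 11:+→3 11:+→4 … peak 4.

4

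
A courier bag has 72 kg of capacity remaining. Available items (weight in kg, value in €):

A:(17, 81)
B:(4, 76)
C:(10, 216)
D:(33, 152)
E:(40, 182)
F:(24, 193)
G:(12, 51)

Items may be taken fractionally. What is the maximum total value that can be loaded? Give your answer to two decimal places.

Sort by value per unit weight and fill in that order.
Ratios (sorted): C 21.60, B 19.00, F 8.04, A 4.76, D 4.61, E 4.55, G 4.25
take C (10 @ 216); take B (4 @ 76); take F (24 @ 193); take A (17 @ 81); take 17/33 of D → 78.30. Capacity used 72/72.
Total value = 644.30

644.30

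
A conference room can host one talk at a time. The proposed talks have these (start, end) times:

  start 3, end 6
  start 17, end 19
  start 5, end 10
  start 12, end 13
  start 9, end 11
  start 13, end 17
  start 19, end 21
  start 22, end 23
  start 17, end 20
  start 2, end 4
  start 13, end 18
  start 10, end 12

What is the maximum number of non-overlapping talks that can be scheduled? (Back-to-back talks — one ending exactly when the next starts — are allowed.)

8

Sort by end time and greedily take each interval whose start is ≥ the last chosen end.
By end time: (2,4), (3,6), (5,10), (9,11), (10,12), (12,13), (13,17), (13,18), (17,19), (17,20), (19,21), (22,23).
Pick (2,4); next start ≥ 4 → (5,10); next start ≥ 10 → (10,12); next start ≥ 12 → (12,13); next start ≥ 13 → (13,17); next start ≥ 17 → (17,19); next start ≥ 19 → (19,21); next start ≥ 21 → (22,23).
Selected 8 talks.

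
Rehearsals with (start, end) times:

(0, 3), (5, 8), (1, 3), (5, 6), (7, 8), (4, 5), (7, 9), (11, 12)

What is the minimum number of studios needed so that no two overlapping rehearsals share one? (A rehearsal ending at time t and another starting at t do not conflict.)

3

Events (time:±→running): 0:+→1 1:+→2 3:-→1 3:-→0 4:+→1 5:-→0 5:+→1 5:+→2 6:-→1 7:+→2 7:+→3 … peak 3.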